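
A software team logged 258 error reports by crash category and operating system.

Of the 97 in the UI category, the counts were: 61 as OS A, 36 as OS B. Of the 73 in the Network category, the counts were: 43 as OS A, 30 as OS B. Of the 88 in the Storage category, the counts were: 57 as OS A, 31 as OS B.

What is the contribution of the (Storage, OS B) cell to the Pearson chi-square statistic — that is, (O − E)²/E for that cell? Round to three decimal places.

0.131

Row total (Storage) = 88; column total (OS B) = 97; N = 258.
Expected count E = 88 × 97 / 258 = 33.0853.
Contribution = (O − E)²/E = (31 − 33.0853)² / 33.0853 = 0.131.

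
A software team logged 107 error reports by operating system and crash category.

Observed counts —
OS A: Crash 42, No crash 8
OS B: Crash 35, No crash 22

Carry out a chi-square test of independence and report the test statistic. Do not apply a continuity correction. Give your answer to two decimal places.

Row totals: 50, 57. Column totals: 77, 30. Grand total N = 107.
Expected counts (row total × column total / N):
  OS A, Crash: 50×77/107 = 35.981
  OS A, No crash: 50×30/107 = 14.019
  OS B, Crash: 57×77/107 = 41.019
  OS B, No crash: 57×30/107 = 15.981
Contributions (O − E)²/E:
  (42 − 35.981)²/35.981 = 1.0069
  (8 − 14.019)²/14.019 = 2.5842
  (35 − 41.019)²/41.019 = 0.8832
  (22 − 15.981)²/15.981 = 2.2670
χ² = 1.0069 + 2.5842 + 0.8832 + 2.2670 = 6.74

6.74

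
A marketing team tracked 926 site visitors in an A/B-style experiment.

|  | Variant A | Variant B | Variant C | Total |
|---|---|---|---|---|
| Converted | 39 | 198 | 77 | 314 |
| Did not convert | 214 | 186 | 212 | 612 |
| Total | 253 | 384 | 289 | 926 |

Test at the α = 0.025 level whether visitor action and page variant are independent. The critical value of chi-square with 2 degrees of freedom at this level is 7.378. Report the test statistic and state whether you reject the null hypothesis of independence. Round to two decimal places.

98.82; reject H₀

Grand total N = 926.
Expected counts (row total × column total / N):
  Converted, Variant A: 314×253/926 = 85.790
  Converted, Variant B: 314×384/926 = 130.212
  Converted, Variant C: 314×289/926 = 97.998
  Did not convert, Variant A: 612×253/926 = 167.210
  Did not convert, Variant B: 612×384/926 = 253.788
  Did not convert, Variant C: 612×289/926 = 191.002
Contributions (O − E)²/E:
  (39 − 85.790)²/85.790 = 25.5193
  (198 − 130.212)²/130.212 = 35.2902
  (77 − 97.998)²/97.998 = 4.4992
  (214 − 167.210)²/167.210 = 13.0931
  (186 − 253.788)²/253.788 = 18.1065
  (212 − 191.002)²/191.002 = 2.3084
χ² = 25.5193 + 35.2902 + 4.4992 + 13.0931 + 18.1065 + 2.3084 = 98.82
df = (2−1)(3−1) = 2. Since 98.82 > 7.378, reject the null hypothesis of independence at α = 0.025.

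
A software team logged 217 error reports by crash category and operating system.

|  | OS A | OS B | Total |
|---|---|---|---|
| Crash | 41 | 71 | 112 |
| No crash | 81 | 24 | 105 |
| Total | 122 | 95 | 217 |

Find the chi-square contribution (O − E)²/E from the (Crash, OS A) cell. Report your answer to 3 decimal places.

7.664

Row total (Crash) = 112; column total (OS A) = 122; N = 217.
Expected count E = 112 × 122 / 217 = 62.9677.
Contribution = (O − E)²/E = (41 − 62.9677)² / 62.9677 = 7.664.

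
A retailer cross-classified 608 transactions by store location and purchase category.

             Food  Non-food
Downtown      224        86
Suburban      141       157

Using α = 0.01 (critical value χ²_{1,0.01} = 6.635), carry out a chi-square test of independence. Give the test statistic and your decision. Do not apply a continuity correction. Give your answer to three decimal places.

39.397; reject H₀

Row totals: 310, 298. Column totals: 365, 243. Grand total N = 608.
Expected counts (row total × column total / N):
  Downtown, Food: 310×365/608 = 186.1020
  Downtown, Non-food: 310×243/608 = 123.8980
  Suburban, Food: 298×365/608 = 178.8980
  Suburban, Non-food: 298×243/608 = 119.1020
Contributions (O − E)²/E:
  (224 − 186.1020)²/186.1020 = 7.7176
  (86 − 123.8980)²/123.8980 = 11.5923
  (141 − 178.8980)²/178.8980 = 8.0284
  (157 − 119.1020)²/119.1020 = 12.0591
χ² = 7.7176 + 11.5923 + 8.0284 + 12.0591 = 39.397
df = (2−1)(2−1) = 1. Since 39.397 > 6.635, reject the null hypothesis of independence at α = 0.01.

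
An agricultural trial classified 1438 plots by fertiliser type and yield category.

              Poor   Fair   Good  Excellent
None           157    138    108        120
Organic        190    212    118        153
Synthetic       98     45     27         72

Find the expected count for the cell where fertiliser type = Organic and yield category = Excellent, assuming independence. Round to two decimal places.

161.46

Row total (Organic) = 673; column total (Excellent) = 345; grand total N = 1438.
Expected count = (row total × column total) / N = 673 × 345 / 1438 = 161.46.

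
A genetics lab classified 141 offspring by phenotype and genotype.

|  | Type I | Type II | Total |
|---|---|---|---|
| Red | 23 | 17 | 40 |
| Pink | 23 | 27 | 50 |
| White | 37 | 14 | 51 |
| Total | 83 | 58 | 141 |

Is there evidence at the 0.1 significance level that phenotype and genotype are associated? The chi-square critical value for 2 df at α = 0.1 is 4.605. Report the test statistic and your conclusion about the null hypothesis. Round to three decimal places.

7.392; reject H₀

Grand total N = 141.
Expected counts (row total × column total / N):
  Red, Type I: 40×83/141 = 23.5461
  Red, Type II: 40×58/141 = 16.4539
  Pink, Type I: 50×83/141 = 29.4326
  Pink, Type II: 50×58/141 = 20.5674
  White, Type I: 51×83/141 = 30.0213
  White, Type II: 51×58/141 = 20.9787
Contributions (O − E)²/E:
  (23 − 23.5461)²/23.5461 = 0.0127
  (17 − 16.4539)²/16.4539 = 0.0181
  (23 − 29.4326)²/29.4326 = 1.4059
  (27 − 20.5674)²/20.5674 = 2.0118
  (37 − 30.0213)²/30.0213 = 1.6223
  (14 − 20.9787)²/20.9787 = 2.3215
χ² = 0.0127 + 0.0181 + 1.4059 + 2.0118 + 1.6223 + 2.3215 = 7.392
df = (3−1)(2−1) = 2. Since 7.392 > 4.605, reject the null hypothesis of independence at α = 0.1.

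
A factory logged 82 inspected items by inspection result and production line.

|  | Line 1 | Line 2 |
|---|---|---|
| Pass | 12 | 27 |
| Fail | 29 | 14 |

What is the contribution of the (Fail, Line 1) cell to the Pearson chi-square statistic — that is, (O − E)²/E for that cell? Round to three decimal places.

Row total (Fail) = 43; column total (Line 1) = 41; N = 82.
Expected count E = 43 × 41 / 82 = 21.5000.
Contribution = (O − E)²/E = (29 − 21.5000)² / 21.5000 = 2.616.

2.616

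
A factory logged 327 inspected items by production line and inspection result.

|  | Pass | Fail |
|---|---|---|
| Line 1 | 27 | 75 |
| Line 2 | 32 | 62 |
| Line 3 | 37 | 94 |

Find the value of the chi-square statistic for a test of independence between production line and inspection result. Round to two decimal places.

Row totals: 102, 94, 131. Column totals: 96, 231. Grand total N = 327.
Expected counts (row total × column total / N):
  Line 1, Pass: 102×96/327 = 29.945
  Line 1, Fail: 102×231/327 = 72.055
  Line 2, Pass: 94×96/327 = 27.596
  Line 2, Fail: 94×231/327 = 66.404
  Line 3, Pass: 131×96/327 = 38.459
  Line 3, Fail: 131×231/327 = 92.541
Contributions (O − E)²/E:
  (27 − 29.945)²/29.945 = 0.2896
  (75 − 72.055)²/72.055 = 0.1204
  (32 − 27.596)²/27.596 = 0.7028
  (62 − 66.404)²/66.404 = 0.2921
  (37 − 38.459)²/38.459 = 0.0553
  (94 − 92.541)²/92.541 = 0.0230
χ² = 0.2896 + 0.1204 + 0.7028 + 0.2921 + 0.0553 + 0.0230 = 1.48

1.48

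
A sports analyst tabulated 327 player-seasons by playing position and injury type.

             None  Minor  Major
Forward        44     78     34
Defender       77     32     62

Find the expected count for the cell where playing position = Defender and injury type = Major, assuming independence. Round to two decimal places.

Row total (Defender) = 171; column total (Major) = 96; grand total N = 327.
Expected count = (row total × column total) / N = 171 × 96 / 327 = 50.20.

50.20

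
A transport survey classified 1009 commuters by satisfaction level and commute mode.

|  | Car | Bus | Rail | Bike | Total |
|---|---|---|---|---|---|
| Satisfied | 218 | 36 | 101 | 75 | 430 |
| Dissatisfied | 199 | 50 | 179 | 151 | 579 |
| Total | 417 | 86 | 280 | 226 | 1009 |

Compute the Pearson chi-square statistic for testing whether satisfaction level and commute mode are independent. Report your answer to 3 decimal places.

29.062

Grand total N = 1009.
Expected counts (row total × column total / N):
  Satisfied, Car: 430×417/1009 = 177.7106
  Satisfied, Bus: 430×86/1009 = 36.6501
  Satisfied, Rail: 430×280/1009 = 119.3261
  Satisfied, Bike: 430×226/1009 = 96.3132
  Dissatisfied, Car: 579×417/1009 = 239.2894
  Dissatisfied, Bus: 579×86/1009 = 49.3499
  Dissatisfied, Rail: 579×280/1009 = 160.6739
  Dissatisfied, Bike: 579×226/1009 = 129.6868
Contributions (O − E)²/E:
  (218 − 177.7106)²/177.7106 = 9.1342
  (36 − 36.6501)²/36.6501 = 0.0115
  (101 − 119.3261)²/119.3261 = 2.8145
  (75 − 96.3132)²/96.3132 = 4.7164
  (199 − 239.2894)²/239.2894 = 6.7836
  (50 − 49.3499)²/49.3499 = 0.0086
  (179 − 160.6739)²/160.6739 = 2.0902
  (151 − 129.6868)²/129.6868 = 3.5027
χ² = 9.1342 + 0.0115 + 2.8145 + 4.7164 + 6.7836 + 0.0086 + 2.0902 + 3.5027 = 29.062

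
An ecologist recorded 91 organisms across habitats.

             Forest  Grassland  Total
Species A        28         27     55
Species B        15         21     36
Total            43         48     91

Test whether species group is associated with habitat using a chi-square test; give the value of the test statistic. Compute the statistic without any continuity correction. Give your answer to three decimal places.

0.746

Grand total N = 91.
Expected counts (row total × column total / N):
  Species A, Forest: 55×43/91 = 25.9890
  Species A, Grassland: 55×48/91 = 29.0110
  Species B, Forest: 36×43/91 = 17.0110
  Species B, Grassland: 36×48/91 = 18.9890
Contributions (O − E)²/E:
  (28 − 25.9890)²/25.9890 = 0.1556
  (27 − 29.0110)²/29.0110 = 0.1394
  (15 − 17.0110)²/17.0110 = 0.2377
  (21 − 18.9890)²/18.9890 = 0.2130
χ² = 0.1556 + 0.1394 + 0.2377 + 0.2130 = 0.746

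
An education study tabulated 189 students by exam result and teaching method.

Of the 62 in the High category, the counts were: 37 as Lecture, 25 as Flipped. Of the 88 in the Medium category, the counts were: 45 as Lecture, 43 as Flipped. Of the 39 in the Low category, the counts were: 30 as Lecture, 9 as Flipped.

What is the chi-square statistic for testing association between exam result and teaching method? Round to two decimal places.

Row totals: 62, 88, 39. Column totals: 112, 77. Grand total N = 189.
Expected counts (row total × column total / N):
  High, Lecture: 62×112/189 = 36.741
  High, Flipped: 62×77/189 = 25.259
  Medium, Lecture: 88×112/189 = 52.148
  Medium, Flipped: 88×77/189 = 35.852
  Low, Lecture: 39×112/189 = 23.111
  Low, Flipped: 39×77/189 = 15.889
Contributions (O − E)²/E:
  (37 − 36.741)²/36.741 = 0.0018
  (25 − 25.259)²/25.259 = 0.0027
  (45 − 52.148)²/52.148 = 0.9798
  (43 − 35.852)²/35.852 = 1.4251
  (30 − 23.111)²/23.111 = 2.0535
  (9 − 15.889)²/15.889 = 2.9869
χ² = 0.0018 + 0.0027 + 0.9798 + 1.4251 + 2.0535 + 2.9869 = 7.45

7.45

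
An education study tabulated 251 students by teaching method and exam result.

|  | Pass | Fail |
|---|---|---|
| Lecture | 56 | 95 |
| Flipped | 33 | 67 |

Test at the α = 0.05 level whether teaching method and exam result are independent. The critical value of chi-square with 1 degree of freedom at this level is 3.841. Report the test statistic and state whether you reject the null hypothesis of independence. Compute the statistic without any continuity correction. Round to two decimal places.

0.44; fail to reject H₀

Row totals: 151, 100. Column totals: 89, 162. Grand total N = 251.
Expected counts (row total × column total / N):
  Lecture, Pass: 151×89/251 = 53.542
  Lecture, Fail: 151×162/251 = 97.458
  Flipped, Pass: 100×89/251 = 35.458
  Flipped, Fail: 100×162/251 = 64.542
Contributions (O − E)²/E:
  (56 − 53.542)²/53.542 = 0.1128
  (95 − 97.458)²/97.458 = 0.0620
  (33 − 35.458)²/35.458 = 0.1704
  (67 − 64.542)²/64.542 = 0.0936
χ² = 0.1128 + 0.0620 + 0.1704 + 0.0936 = 0.44
df = (2−1)(2−1) = 1. Since 0.44 < 3.841, fail to reject the null hypothesis of independence at α = 0.05.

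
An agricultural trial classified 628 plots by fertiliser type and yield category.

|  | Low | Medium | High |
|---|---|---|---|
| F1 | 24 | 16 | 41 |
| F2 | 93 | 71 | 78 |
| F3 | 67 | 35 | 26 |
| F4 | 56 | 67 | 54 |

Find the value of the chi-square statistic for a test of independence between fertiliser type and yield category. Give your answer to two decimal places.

31.53

Row totals: 81, 242, 128, 177. Column totals: 240, 189, 199. Grand total N = 628.
Expected counts (row total × column total / N):
  F1, Low: 81×240/628 = 30.955
  F1, Medium: 81×189/628 = 24.377
  F1, High: 81×199/628 = 25.667
  F2, Low: 242×240/628 = 92.484
  F2, Medium: 242×189/628 = 72.831
  F2, High: 242×199/628 = 76.685
  F3, Low: 128×240/628 = 48.917
  F3, Medium: 128×189/628 = 38.522
  F3, High: 128×199/628 = 40.561
  F4, Low: 177×240/628 = 67.643
  F4, Medium: 177×189/628 = 53.269
  F4, High: 177×199/628 = 56.088
Contributions (O − E)²/E:
  (24 − 30.955)²/30.955 = 1.5627
  (16 − 24.377)²/24.377 = 2.8787
  (41 − 25.667)²/25.667 = 9.1597
  (93 − 92.484)²/92.484 = 0.0029
  (71 − 72.831)²/72.831 = 0.0460
  (78 − 76.685)²/76.685 = 0.0225
  (67 − 48.917)²/48.917 = 6.6847
  (35 − 38.522)²/38.522 = 0.3220
  (26 − 40.561)²/40.561 = 5.2273
  (56 − 67.643)²/67.643 = 2.0040
  (67 − 53.269)²/53.269 = 3.5394
  (54 − 56.088)²/56.088 = 0.0777
χ² = 1.5627 + 2.8787 + 9.1597 + 0.0029 + 0.0460 + 0.0225 + 6.6847 + 0.3220 + 5.2273 + 2.0040 + 3.5394 + 0.0777 = 31.53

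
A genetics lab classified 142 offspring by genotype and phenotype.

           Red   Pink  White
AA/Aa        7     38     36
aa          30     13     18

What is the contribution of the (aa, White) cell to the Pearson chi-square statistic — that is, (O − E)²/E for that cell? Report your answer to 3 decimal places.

Row total (aa) = 61; column total (White) = 54; N = 142.
Expected count E = 61 × 54 / 142 = 23.1972.
Contribution = (O − E)²/E = (18 − 23.1972)² / 23.1972 = 1.164.

1.164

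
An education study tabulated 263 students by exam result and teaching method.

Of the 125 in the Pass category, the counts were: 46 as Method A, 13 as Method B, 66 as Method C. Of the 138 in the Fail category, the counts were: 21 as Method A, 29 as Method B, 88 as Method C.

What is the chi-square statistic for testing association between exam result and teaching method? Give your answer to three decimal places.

Row totals: 125, 138. Column totals: 67, 42, 154. Grand total N = 263.
Expected counts (row total × column total / N):
  Pass, Method A: 125×67/263 = 31.8441
  Pass, Method B: 125×42/263 = 19.9620
  Pass, Method C: 125×154/263 = 73.1939
  Fail, Method A: 138×67/263 = 35.1559
  Fail, Method B: 138×42/263 = 22.0380
  Fail, Method C: 138×154/263 = 80.8061
Contributions (O − E)²/E:
  (46 − 31.8441)²/31.8441 = 6.2928
  (13 − 19.9620)²/19.9620 = 2.4281
  (66 − 73.1939)²/73.1939 = 0.7071
  (21 − 35.1559)²/35.1559 = 5.7000
  (29 − 22.0380)²/22.0380 = 2.1994
  (88 − 80.8061)²/80.8061 = 0.6404
χ² = 6.2928 + 2.4281 + 0.7071 + 5.7000 + 2.1994 + 0.6404 = 17.968

17.968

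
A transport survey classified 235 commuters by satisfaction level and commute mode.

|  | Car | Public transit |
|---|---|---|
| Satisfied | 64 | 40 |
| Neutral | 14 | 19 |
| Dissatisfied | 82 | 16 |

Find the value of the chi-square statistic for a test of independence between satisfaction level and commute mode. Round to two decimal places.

Row totals: 104, 33, 98. Column totals: 160, 75. Grand total N = 235.
Expected counts (row total × column total / N):
  Satisfied, Car: 104×160/235 = 70.809
  Satisfied, Public transit: 104×75/235 = 33.191
  Neutral, Car: 33×160/235 = 22.468
  Neutral, Public transit: 33×75/235 = 10.532
  Dissatisfied, Car: 98×160/235 = 66.723
  Dissatisfied, Public transit: 98×75/235 = 31.277
Contributions (O − E)²/E:
  (64 − 70.809)²/70.809 = 0.6548
  (40 − 33.191)²/33.191 = 1.3968
  (14 − 22.468)²/22.468 = 3.1915
  (19 − 10.532)²/10.532 = 6.8085
  (82 − 66.723)²/66.723 = 3.4978
  (16 − 31.277)²/31.277 = 7.4619
χ² = 0.6548 + 1.3968 + 3.1915 + 6.8085 + 3.4978 + 7.4619 = 23.01

23.01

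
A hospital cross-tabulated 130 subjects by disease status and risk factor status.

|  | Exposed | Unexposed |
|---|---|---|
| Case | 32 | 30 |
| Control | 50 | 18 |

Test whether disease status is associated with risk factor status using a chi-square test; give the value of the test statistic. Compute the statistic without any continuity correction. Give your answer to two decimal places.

6.69

Row totals: 62, 68. Column totals: 82, 48. Grand total N = 130.
Expected counts (row total × column total / N):
  Case, Exposed: 62×82/130 = 39.108
  Case, Unexposed: 62×48/130 = 22.892
  Control, Exposed: 68×82/130 = 42.892
  Control, Unexposed: 68×48/130 = 25.108
Contributions (O − E)²/E:
  (32 − 39.108)²/39.108 = 1.2919
  (30 − 22.892)²/22.892 = 2.2070
  (50 − 42.892)²/42.892 = 1.1779
  (18 − 25.108)²/25.108 = 2.0123
χ² = 1.2919 + 2.2070 + 1.1779 + 2.0123 = 6.69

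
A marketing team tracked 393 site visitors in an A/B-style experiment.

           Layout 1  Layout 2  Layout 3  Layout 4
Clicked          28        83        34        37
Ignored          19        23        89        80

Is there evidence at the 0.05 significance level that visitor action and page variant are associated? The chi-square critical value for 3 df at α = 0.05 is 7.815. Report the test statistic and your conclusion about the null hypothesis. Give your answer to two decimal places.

Row totals: 182, 211. Column totals: 47, 106, 123, 117. Grand total N = 393.
Expected counts (row total × column total / N):
  Clicked, Layout 1: 182×47/393 = 21.766
  Clicked, Layout 2: 182×106/393 = 49.089
  Clicked, Layout 3: 182×123/393 = 56.962
  Clicked, Layout 4: 182×117/393 = 54.183
  Ignored, Layout 1: 211×47/393 = 25.234
  Ignored, Layout 2: 211×106/393 = 56.911
  Ignored, Layout 3: 211×123/393 = 66.038
  Ignored, Layout 4: 211×117/393 = 62.817
Contributions (O − E)²/E:
  (28 − 21.766)²/21.766 = 1.7855
  (83 − 49.089)²/49.089 = 23.4259
  (34 − 56.962)²/56.962 = 9.2562
  (37 − 54.183)²/54.183 = 5.4492
  (19 − 25.234)²/25.234 = 1.5401
  (23 − 56.911)²/56.911 = 20.2062
  (89 − 66.038)²/66.038 = 7.9841
  (80 − 62.817)²/62.817 = 4.7002
χ² = 1.7855 + 23.4259 + 9.2562 + 5.4492 + 1.5401 + 20.2062 + 7.9841 + 4.7002 = 74.35
df = (2−1)(4−1) = 3. Since 74.35 > 7.815, reject the null hypothesis of independence at α = 0.05.

74.35; reject H₀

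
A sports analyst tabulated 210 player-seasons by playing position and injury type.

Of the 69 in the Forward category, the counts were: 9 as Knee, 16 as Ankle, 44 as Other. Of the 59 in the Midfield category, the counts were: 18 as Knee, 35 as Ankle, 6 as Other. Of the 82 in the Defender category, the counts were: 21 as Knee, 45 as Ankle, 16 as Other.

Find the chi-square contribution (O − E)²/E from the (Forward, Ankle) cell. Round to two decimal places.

7.66

Row total (Forward) = 69; column total (Ankle) = 96; N = 210.
Expected count E = 69 × 96 / 210 = 31.5429.
Contribution = (O − E)²/E = (16 − 31.5429)² / 31.5429 = 7.66.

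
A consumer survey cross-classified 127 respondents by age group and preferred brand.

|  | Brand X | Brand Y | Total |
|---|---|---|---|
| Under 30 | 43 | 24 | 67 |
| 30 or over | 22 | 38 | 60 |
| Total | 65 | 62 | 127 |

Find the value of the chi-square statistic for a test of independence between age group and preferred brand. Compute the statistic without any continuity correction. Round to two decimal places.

9.59

Grand total N = 127.
Expected counts (row total × column total / N):
  Under 30, Brand X: 67×65/127 = 34.291
  Under 30, Brand Y: 67×62/127 = 32.709
  30 or over, Brand X: 60×65/127 = 30.709
  30 or over, Brand Y: 60×62/127 = 29.291
Contributions (O − E)²/E:
  (43 − 34.291)²/34.291 = 2.2119
  (24 − 32.709)²/32.709 = 2.3188
  (22 − 30.709)²/30.709 = 2.4699
  (38 − 29.291)²/29.291 = 2.5894
χ² = 2.2119 + 2.3188 + 2.4699 + 2.5894 = 9.59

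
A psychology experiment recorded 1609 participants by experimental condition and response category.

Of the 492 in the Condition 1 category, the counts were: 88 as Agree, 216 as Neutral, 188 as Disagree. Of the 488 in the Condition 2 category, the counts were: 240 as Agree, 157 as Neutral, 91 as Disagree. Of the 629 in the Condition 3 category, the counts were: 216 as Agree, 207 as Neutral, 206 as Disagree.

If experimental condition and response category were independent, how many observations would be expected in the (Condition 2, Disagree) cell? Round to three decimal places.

147.098

Row total (Condition 2) = 488; column total (Disagree) = 485; grand total N = 1609.
Expected count = (row total × column total) / N = 488 × 485 / 1609 = 147.098.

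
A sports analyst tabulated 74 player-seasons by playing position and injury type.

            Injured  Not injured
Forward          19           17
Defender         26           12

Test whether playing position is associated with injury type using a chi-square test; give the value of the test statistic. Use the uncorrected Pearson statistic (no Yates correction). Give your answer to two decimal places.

Row totals: 36, 38. Column totals: 45, 29. Grand total N = 74.
Expected counts (row total × column total / N):
  Forward, Injured: 36×45/74 = 21.892
  Forward, Not injured: 36×29/74 = 14.108
  Defender, Injured: 38×45/74 = 23.108
  Defender, Not injured: 38×29/74 = 14.892
Contributions (O − E)²/E:
  (19 − 21.892)²/21.892 = 0.3820
  (17 − 14.108)²/14.108 = 0.5928
  (26 − 23.108)²/23.108 = 0.3619
  (12 − 14.892)²/14.892 = 0.5616
χ² = 0.3820 + 0.5928 + 0.3619 + 0.5616 = 1.90

1.90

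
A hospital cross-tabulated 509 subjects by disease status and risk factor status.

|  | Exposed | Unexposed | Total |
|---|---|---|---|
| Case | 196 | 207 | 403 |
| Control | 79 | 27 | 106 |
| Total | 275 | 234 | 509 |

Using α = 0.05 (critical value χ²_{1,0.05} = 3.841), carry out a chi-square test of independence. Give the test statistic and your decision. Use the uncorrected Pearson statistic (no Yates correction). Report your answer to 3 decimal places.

Grand total N = 509.
Expected counts (row total × column total / N):
  Case, Exposed: 403×275/509 = 217.7308
  Case, Unexposed: 403×234/509 = 185.2692
  Control, Exposed: 106×275/509 = 57.2692
  Control, Unexposed: 106×234/509 = 48.7308
Contributions (O − E)²/E:
  (196 − 217.7308)²/217.7308 = 2.1689
  (207 − 185.2692)²/185.2692 = 2.5489
  (79 − 57.2692)²/57.2692 = 8.2458
  (27 − 48.7308)²/48.7308 = 9.6905
χ² = 2.1689 + 2.5489 + 8.2458 + 9.6905 = 22.654
df = (2−1)(2−1) = 1. Since 22.654 > 3.841, reject the null hypothesis of independence at α = 0.05.

22.654; reject H₀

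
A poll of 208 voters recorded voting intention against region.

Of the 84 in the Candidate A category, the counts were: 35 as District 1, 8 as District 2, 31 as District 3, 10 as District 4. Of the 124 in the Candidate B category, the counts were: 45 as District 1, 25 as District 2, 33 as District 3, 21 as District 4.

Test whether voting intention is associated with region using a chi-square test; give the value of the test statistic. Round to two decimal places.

6.52

Row totals: 84, 124. Column totals: 80, 33, 64, 31. Grand total N = 208.
Expected counts (row total × column total / N):
  Candidate A, District 1: 84×80/208 = 32.308
  Candidate A, District 2: 84×33/208 = 13.327
  Candidate A, District 3: 84×64/208 = 25.846
  Candidate A, District 4: 84×31/208 = 12.519
  Candidate B, District 1: 124×80/208 = 47.692
  Candidate B, District 2: 124×33/208 = 19.673
  Candidate B, District 3: 124×64/208 = 38.154
  Candidate B, District 4: 124×31/208 = 18.481
Contributions (O − E)²/E:
  (35 − 32.308)²/32.308 = 0.2243
  (8 − 13.327)²/13.327 = 2.1293
  (31 − 25.846)²/25.846 = 1.0278
  (10 − 12.519)²/12.519 = 0.5069
  (45 − 47.692)²/47.692 = 0.1520
  (25 − 19.673)²/19.673 = 1.4424
  (33 − 38.154)²/38.154 = 0.6962
  (21 − 18.481)²/18.481 = 0.3433
χ² = 0.2243 + 2.1293 + 1.0278 + 0.5069 + 0.1520 + 1.4424 + 0.6962 + 0.3433 = 6.52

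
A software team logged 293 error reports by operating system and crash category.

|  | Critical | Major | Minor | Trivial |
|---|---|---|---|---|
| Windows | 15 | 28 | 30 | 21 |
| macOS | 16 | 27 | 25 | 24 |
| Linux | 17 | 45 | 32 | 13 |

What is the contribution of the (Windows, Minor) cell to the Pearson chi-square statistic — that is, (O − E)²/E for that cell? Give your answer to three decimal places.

0.156

Row total (Windows) = 94; column total (Minor) = 87; N = 293.
Expected count E = 94 × 87 / 293 = 27.9113.
Contribution = (O − E)²/E = (30 − 27.9113)² / 27.9113 = 0.156.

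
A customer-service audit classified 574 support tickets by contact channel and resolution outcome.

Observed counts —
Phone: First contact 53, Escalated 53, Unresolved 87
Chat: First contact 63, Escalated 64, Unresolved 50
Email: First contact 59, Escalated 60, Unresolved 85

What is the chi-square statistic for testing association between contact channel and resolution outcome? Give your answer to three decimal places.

Row totals: 193, 177, 204. Column totals: 175, 177, 222. Grand total N = 574.
Expected counts (row total × column total / N):
  Phone, First contact: 193×175/574 = 58.8415
  Phone, Escalated: 193×177/574 = 59.5139
  Phone, Unresolved: 193×222/574 = 74.6446
  Chat, First contact: 177×175/574 = 53.9634
  Chat, Escalated: 177×177/574 = 54.5801
  Chat, Unresolved: 177×222/574 = 68.4564
  Email, First contact: 204×175/574 = 62.1951
  Email, Escalated: 204×177/574 = 62.9059
  Email, Unresolved: 204×222/574 = 78.8990
Contributions (O − E)²/E:
  (53 − 58.8415)²/58.8415 = 0.5799
  (53 − 59.5139)²/59.5139 = 0.7130
  (87 − 74.6446)²/74.6446 = 2.0451
  (63 − 53.9634)²/53.9634 = 1.5133
  (64 − 54.5801)²/54.5801 = 1.6258
  (50 − 68.4564)²/68.4564 = 4.9760
  (59 − 62.1951)²/62.1951 = 0.1641
  (60 − 62.9059)²/62.9059 = 0.1342
  (85 − 78.8990)²/78.8990 = 0.4718
χ² = 0.5799 + 0.7130 + 2.0451 + 1.5133 + 1.6258 + 4.9760 + 0.1641 + 0.1342 + 0.4718 = 12.223

12.223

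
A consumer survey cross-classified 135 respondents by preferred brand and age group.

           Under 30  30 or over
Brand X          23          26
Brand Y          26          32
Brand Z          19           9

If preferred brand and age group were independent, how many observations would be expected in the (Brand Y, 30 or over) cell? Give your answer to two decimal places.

Row total (Brand Y) = 58; column total (30 or over) = 67; grand total N = 135.
Expected count = (row total × column total) / N = 58 × 67 / 135 = 28.79.

28.79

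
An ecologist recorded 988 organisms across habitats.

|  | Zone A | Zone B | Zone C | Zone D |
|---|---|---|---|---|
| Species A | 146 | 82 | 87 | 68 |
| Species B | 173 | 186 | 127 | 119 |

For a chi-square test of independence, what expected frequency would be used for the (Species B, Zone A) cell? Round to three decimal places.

195.339

Row total (Species B) = 605; column total (Zone A) = 319; grand total N = 988.
Expected count = (row total × column total) / N = 605 × 319 / 988 = 195.339.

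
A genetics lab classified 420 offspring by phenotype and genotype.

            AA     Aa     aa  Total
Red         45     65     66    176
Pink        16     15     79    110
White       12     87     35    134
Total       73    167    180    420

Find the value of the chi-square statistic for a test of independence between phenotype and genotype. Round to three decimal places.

84.811

Grand total N = 420.
Expected counts (row total × column total / N):
  Red, AA: 176×73/420 = 30.5905
  Red, Aa: 176×167/420 = 69.9810
  Red, aa: 176×180/420 = 75.4286
  Pink, AA: 110×73/420 = 19.1190
  Pink, Aa: 110×167/420 = 43.7381
  Pink, aa: 110×180/420 = 47.1429
  White, AA: 134×73/420 = 23.2905
  White, Aa: 134×167/420 = 53.2810
  White, aa: 134×180/420 = 57.4286
Contributions (O − E)²/E:
  (45 − 30.5905)²/30.5905 = 6.7875
  (65 − 69.9810)²/69.9810 = 0.3545
  (66 − 75.4286)²/75.4286 = 1.1786
  (16 − 19.1190)²/19.1190 = 0.5088
  (15 − 43.7381)²/43.7381 = 18.8824
  (79 − 47.1429)²/47.1429 = 21.5276
  (12 − 23.2905)²/23.2905 = 5.4733
  (87 − 53.2810)²/53.2810 = 21.3391
  (35 − 57.4286)²/57.4286 = 8.7594
χ² = 6.7875 + 0.3545 + 1.1786 + 0.5088 + 18.8824 + 21.5276 + 5.4733 + 21.3391 + 8.7594 = 84.811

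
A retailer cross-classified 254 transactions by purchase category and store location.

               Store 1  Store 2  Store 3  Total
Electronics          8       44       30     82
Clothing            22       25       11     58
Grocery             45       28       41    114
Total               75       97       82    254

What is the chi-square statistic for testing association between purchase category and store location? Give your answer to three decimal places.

31.247

Grand total N = 254.
Expected counts (row total × column total / N):
  Electronics, Store 1: 82×75/254 = 24.2126
  Electronics, Store 2: 82×97/254 = 31.3150
  Electronics, Store 3: 82×82/254 = 26.4724
  Clothing, Store 1: 58×75/254 = 17.1260
  Clothing, Store 2: 58×97/254 = 22.1496
  Clothing, Store 3: 58×82/254 = 18.7244
  Grocery, Store 1: 114×75/254 = 33.6614
  Grocery, Store 2: 114×97/254 = 43.5354
  Grocery, Store 3: 114×82/254 = 36.8031
Contributions (O − E)²/E:
  (8 − 24.2126)²/24.2126 = 10.8559
  (44 − 31.3150)²/31.3150 = 5.1384
  (30 − 26.4724)²/26.4724 = 0.4701
  (22 − 17.1260)²/17.1260 = 1.3871
  (25 − 22.1496)²/22.1496 = 0.3668
  (11 − 18.7244)²/18.7244 = 3.1866
  (45 − 33.6614)²/33.6614 = 3.8193
  (28 − 43.5354)²/43.5354 = 5.5437
  (41 − 36.8031)²/36.8031 = 0.4786
χ² = 10.8559 + 5.1384 + 0.4701 + 1.3871 + 0.3668 + 3.1866 + 3.8193 + 5.5437 + 0.4786 = 31.247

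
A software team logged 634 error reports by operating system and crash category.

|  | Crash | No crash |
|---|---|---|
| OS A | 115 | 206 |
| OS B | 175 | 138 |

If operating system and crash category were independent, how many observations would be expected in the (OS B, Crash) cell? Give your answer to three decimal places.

143.170

Row total (OS B) = 313; column total (Crash) = 290; grand total N = 634.
Expected count = (row total × column total) / N = 313 × 290 / 634 = 143.170.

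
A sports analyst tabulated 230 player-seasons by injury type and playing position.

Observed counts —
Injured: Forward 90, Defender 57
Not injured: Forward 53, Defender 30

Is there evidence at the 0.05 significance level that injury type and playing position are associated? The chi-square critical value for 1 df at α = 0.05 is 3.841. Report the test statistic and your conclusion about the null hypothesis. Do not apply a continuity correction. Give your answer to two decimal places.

0.16; fail to reject H₀

Row totals: 147, 83. Column totals: 143, 87. Grand total N = 230.
Expected counts (row total × column total / N):
  Injured, Forward: 147×143/230 = 91.396
  Injured, Defender: 147×87/230 = 55.604
  Not injured, Forward: 83×143/230 = 51.604
  Not injured, Defender: 83×87/230 = 31.396
Contributions (O − E)²/E:
  (90 − 91.396)²/91.396 = 0.0213
  (57 − 55.604)²/55.604 = 0.0350
  (53 − 51.604)²/51.604 = 0.0378
  (30 − 31.396)²/31.396 = 0.0621
χ² = 0.0213 + 0.0350 + 0.0378 + 0.0621 = 0.16
df = (2−1)(2−1) = 1. Since 0.16 < 3.841, fail to reject the null hypothesis of independence at α = 0.05.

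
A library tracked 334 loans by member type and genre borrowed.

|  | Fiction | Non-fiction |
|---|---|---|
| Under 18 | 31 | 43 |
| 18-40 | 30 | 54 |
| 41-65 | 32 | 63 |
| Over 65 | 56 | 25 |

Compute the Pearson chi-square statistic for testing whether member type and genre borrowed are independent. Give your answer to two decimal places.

Row totals: 74, 84, 95, 81. Column totals: 149, 185. Grand total N = 334.
Expected counts (row total × column total / N):
  Under 18, Fiction: 74×149/334 = 33.012
  Under 18, Non-fiction: 74×185/334 = 40.988
  18-40, Fiction: 84×149/334 = 37.473
  18-40, Non-fiction: 84×185/334 = 46.527
  41-65, Fiction: 95×149/334 = 42.380
  41-65, Non-fiction: 95×185/334 = 52.620
  Over 65, Fiction: 81×149/334 = 36.135
  Over 65, Non-fiction: 81×185/334 = 44.865
Contributions (O − E)²/E:
  (31 − 33.012)²/33.012 = 0.1226
  (43 − 40.988)²/40.988 = 0.0988
  (30 − 37.473)²/37.473 = 1.4903
  (54 − 46.527)²/46.527 = 1.2003
  (32 − 42.380)²/42.380 = 2.5423
  (63 − 52.620)²/52.620 = 2.0476
  (56 − 36.135)²/36.135 = 10.9207
  (25 − 44.865)²/44.865 = 8.7957
χ² = 0.1226 + 0.0988 + 1.4903 + 1.2003 + 2.5423 + 2.0476 + 10.9207 + 8.7957 = 27.22

27.22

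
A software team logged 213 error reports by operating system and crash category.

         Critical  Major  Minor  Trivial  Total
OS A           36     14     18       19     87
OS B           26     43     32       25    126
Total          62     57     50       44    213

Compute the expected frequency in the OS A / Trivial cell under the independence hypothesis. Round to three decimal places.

Row total (OS A) = 87; column total (Trivial) = 44; grand total N = 213.
Expected count = (row total × column total) / N = 87 × 44 / 213 = 17.972.

17.972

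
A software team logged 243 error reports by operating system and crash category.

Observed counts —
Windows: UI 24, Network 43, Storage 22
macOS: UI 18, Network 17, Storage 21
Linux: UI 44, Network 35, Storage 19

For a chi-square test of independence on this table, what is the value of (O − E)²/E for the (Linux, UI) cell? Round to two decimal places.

2.50

Row total (Linux) = 98; column total (UI) = 86; N = 243.
Expected count E = 98 × 86 / 243 = 34.683.
Contribution = (O − E)²/E = (44 − 34.683)² / 34.683 = 2.50.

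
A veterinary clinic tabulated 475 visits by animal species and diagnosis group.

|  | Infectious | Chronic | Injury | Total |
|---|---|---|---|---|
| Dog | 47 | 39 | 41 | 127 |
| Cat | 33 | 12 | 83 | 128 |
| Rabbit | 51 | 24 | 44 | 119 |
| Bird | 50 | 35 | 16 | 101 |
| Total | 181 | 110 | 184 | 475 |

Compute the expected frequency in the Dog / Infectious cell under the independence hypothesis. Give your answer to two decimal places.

Row total (Dog) = 127; column total (Infectious) = 181; grand total N = 475.
Expected count = (row total × column total) / N = 127 × 181 / 475 = 48.39.

48.39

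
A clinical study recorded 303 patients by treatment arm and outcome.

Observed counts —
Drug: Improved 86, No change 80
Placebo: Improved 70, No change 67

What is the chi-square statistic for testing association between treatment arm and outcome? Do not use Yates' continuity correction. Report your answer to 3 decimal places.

Row totals: 166, 137. Column totals: 156, 147. Grand total N = 303.
Expected counts (row total × column total / N):
  Drug, Improved: 166×156/303 = 85.4653
  Drug, No change: 166×147/303 = 80.5347
  Placebo, Improved: 137×156/303 = 70.5347
  Placebo, No change: 137×147/303 = 66.4653
Contributions (O − E)²/E:
  (86 − 85.4653)²/85.4653 = 0.0033
  (80 − 80.5347)²/80.5347 = 0.0036
  (70 − 70.5347)²/70.5347 = 0.0041
  (67 − 66.4653)²/66.4653 = 0.0043
χ² = 0.0033 + 0.0036 + 0.0041 + 0.0043 = 0.015

0.015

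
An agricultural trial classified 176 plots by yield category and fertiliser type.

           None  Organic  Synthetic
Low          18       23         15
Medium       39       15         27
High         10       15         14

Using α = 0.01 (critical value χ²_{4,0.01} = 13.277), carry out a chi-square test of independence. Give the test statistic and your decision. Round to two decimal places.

Row totals: 56, 81, 39. Column totals: 67, 53, 56. Grand total N = 176.
Expected counts (row total × column total / N):
  Low, None: 56×67/176 = 21.318
  Low, Organic: 56×53/176 = 16.864
  Low, Synthetic: 56×56/176 = 17.818
  Medium, None: 81×67/176 = 30.835
  Medium, Organic: 81×53/176 = 24.392
  Medium, Synthetic: 81×56/176 = 25.773
  High, None: 39×67/176 = 14.847
  High, Organic: 39×53/176 = 11.744
  High, Synthetic: 39×56/176 = 12.409
Contributions (O − E)²/E:
  (18 − 21.318)²/21.318 = 0.5164
  (23 − 16.864)²/16.864 = 2.2326
  (15 − 17.818)²/17.818 = 0.4457
  (39 − 30.835)²/30.835 = 2.1621
  (15 − 24.392)²/24.392 = 3.6163
  (27 − 25.773)²/25.773 = 0.0584
  (10 − 14.847)²/14.847 = 1.5824
  (15 − 11.744)²/11.744 = 0.9027
  (14 − 12.409)²/12.409 = 0.2040
χ² = 0.5164 + 2.2326 + 0.4457 + 2.1621 + 3.6163 + 0.0584 + 1.5824 + 0.9027 + 0.2040 = 11.72
df = (3−1)(3−1) = 4. Since 11.72 < 13.277, fail to reject the null hypothesis of independence at α = 0.01.

11.72; fail to reject H₀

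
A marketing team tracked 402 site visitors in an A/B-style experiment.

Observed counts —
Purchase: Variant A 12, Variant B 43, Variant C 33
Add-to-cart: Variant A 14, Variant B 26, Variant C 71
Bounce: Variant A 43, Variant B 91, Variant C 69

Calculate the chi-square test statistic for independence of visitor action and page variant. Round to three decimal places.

30.256

Row totals: 88, 111, 203. Column totals: 69, 160, 173. Grand total N = 402.
Expected counts (row total × column total / N):
  Purchase, Variant A: 88×69/402 = 15.1045
  Purchase, Variant B: 88×160/402 = 35.0249
  Purchase, Variant C: 88×173/402 = 37.8706
  Add-to-cart, Variant A: 111×69/402 = 19.0522
  Add-to-cart, Variant B: 111×160/402 = 44.1791
  Add-to-cart, Variant C: 111×173/402 = 47.7687
  Bounce, Variant A: 203×69/402 = 34.8433
  Bounce, Variant B: 203×160/402 = 80.7960
  Bounce, Variant C: 203×173/402 = 87.3607
Contributions (O − E)²/E:
  (12 − 15.1045)²/15.1045 = 0.6381
  (43 − 35.0249)²/35.0249 = 1.8159
  (33 − 37.8706)²/37.8706 = 0.6264
  (14 − 19.0522)²/19.0522 = 1.3397
  (26 − 44.1791)²/44.1791 = 7.4805
  (71 − 47.7687)²/47.7687 = 11.2981
  (43 − 34.8433)²/34.8433 = 1.9095
  (91 − 80.7960)²/80.7960 = 1.2887
  (69 − 87.3607)²/87.3607 = 3.8589
χ² = 0.6381 + 1.8159 + 0.6264 + 1.3397 + 7.4805 + 11.2981 + 1.9095 + 1.2887 + 3.8589 = 30.256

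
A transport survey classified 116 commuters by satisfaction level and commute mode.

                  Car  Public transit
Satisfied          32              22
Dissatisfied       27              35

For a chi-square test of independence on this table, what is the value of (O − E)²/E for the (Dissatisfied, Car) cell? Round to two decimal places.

0.65

Row total (Dissatisfied) = 62; column total (Car) = 59; N = 116.
Expected count E = 62 × 59 / 116 = 31.534.
Contribution = (O − E)²/E = (27 − 31.534)² / 31.534 = 0.65.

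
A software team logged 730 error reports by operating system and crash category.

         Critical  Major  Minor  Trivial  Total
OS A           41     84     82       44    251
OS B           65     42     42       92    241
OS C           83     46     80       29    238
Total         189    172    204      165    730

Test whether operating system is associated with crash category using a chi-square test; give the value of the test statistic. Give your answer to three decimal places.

86.910

Grand total N = 730.
Expected counts (row total × column total / N):
  OS A, Critical: 251×189/730 = 64.98493
  OS A, Major: 251×172/730 = 59.13973
  OS A, Minor: 251×204/730 = 70.14247
  OS A, Trivial: 251×165/730 = 56.73288
  OS B, Critical: 241×189/730 = 62.39589
  OS B, Major: 241×172/730 = 56.78356
  OS B, Minor: 241×204/730 = 67.34795
  OS B, Trivial: 241×165/730 = 54.47260
  OS C, Critical: 238×189/730 = 61.61918
  OS C, Major: 238×172/730 = 56.07671
  OS C, Minor: 238×204/730 = 66.50959
  OS C, Trivial: 238×165/730 = 53.79452
Contributions (O − E)²/E:
  (41 − 64.98493)²/64.98493 = 8.8525
  (84 − 59.13973)²/59.13973 = 10.4504
  (82 − 70.14247)²/70.14247 = 2.0045
  (44 − 56.73288)²/56.73288 = 2.8577
  (65 − 62.39589)²/62.39589 = 0.1087
  (42 − 56.78356)²/56.78356 = 3.8489
  (42 − 67.34795)²/67.34795 = 9.5403
  (92 − 54.47260)²/54.47260 = 25.8535
  (83 − 61.61918)²/61.61918 = 7.4188
  (46 − 56.07671)²/56.07671 = 1.8107
  (80 − 66.50959)²/66.50959 = 2.7363
  (29 − 53.79452)²/53.79452 = 11.4281
χ² = 8.8525 + 10.4504 + 2.0045 + 2.8577 + 0.1087 + 3.8489 + 9.5403 + 25.8535 + 7.4188 + 1.8107 + 2.7363 + 11.4281 = 86.910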